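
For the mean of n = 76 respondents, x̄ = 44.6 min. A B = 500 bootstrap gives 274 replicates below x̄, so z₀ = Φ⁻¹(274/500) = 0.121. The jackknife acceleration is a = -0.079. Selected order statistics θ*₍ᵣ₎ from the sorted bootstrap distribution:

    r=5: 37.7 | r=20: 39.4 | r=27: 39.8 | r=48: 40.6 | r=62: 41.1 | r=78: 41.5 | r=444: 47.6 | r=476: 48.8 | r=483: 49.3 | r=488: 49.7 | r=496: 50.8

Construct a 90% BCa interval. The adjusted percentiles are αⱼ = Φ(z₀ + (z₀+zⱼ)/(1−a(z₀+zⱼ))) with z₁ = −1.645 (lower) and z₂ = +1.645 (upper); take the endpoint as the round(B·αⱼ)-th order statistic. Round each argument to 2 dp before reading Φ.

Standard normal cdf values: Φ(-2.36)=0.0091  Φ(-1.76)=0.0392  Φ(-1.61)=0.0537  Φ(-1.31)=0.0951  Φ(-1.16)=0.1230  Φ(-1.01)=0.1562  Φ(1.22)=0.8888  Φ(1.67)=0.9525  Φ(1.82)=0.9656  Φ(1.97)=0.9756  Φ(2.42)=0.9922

(39.8, 48.8)

Lower: z₀ + z₁ = 0.121 + (-1.645) = -1.524; 1 − a(z₀+z₁) = 1 − (-0.079)(-1.524) = 0.8796; argument = 0.121 + (-1.524)/0.8796 = -1.6116 → -1.61.
α₁ = Φ(-1.61) = 0.0537; rank = round(500 × 0.0537) = 27; θ*₍27₎ = 39.8.
Upper: z₀ + z₂ = 1.766; 1 − a(z₀+z₂) = 1.1395; argument = 1.6708 → 1.67; α₂ = 0.9525; rank = 476; θ*₍476₎ = 48.8.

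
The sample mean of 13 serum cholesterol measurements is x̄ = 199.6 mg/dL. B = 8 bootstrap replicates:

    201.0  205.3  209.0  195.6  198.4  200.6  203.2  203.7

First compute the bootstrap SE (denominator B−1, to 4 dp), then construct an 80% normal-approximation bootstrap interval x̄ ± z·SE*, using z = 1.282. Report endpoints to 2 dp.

(194.27, 204.93)

Mean of replicates = 202.1000; sum of squared deviations = 121.0200; SE* = √(121.0200/7) = 4.1580
Margin = 1.282 × 4.1580 = 5.331
Interval: 199.6 ± 5.331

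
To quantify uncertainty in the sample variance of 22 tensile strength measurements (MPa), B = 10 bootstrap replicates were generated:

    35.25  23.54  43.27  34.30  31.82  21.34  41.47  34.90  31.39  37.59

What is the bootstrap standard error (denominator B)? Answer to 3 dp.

Bootstrap SE is the standard deviation of the 10 replicate variances.
Mean of replicates: (35.25 + 23.54 + 43.27 + 34.30 + 31.82 + 21.34 + 41.47 + 34.90 + 31.39 + 37.59) / 10 = 334.8700 / 10 = 33.4870
Sum of squared deviations: (+1.7630)² + (−9.9470)² + (+9.7830)² + (+0.8130)² + (−1.6670)² + (−12.1470)² + (+7.9830)² + (+1.4130)² + (−2.0970)² + (+4.1030)² = 435.7044
Variance = 435.7044 / 10 = 43.5704
SE* = √43.5704

SE* = 6.601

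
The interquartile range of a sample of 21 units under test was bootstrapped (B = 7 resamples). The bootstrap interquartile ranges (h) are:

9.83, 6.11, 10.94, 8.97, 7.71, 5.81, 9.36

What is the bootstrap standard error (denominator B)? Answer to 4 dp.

Bootstrap SE is the standard deviation of the 7 replicate interquartile ranges.
Mean of replicates: (9.83 + 6.11 + 10.94 + 8.97 + 7.71 + 5.81 + 9.36) / 7 = 58.73000 / 7 = 8.39000
Sum of squared deviations: (+1.44000)² + (−2.28000)² + (+2.55000)² + (+0.58000)² + (−0.68000)² + (−2.58000)² + (+0.97000)² = 22.17060
Variance = 22.17060 / 7 = 3.16723
SE* = √3.16723

SE* = 1.7797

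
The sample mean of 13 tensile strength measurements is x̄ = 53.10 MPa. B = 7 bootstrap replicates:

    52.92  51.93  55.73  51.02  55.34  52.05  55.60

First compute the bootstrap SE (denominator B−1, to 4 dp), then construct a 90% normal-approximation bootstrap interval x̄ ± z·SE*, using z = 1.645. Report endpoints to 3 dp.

(49.822, 56.378)

Mean of replicates = 53.5129; sum of squared deviations = 23.8215; SE* = √(23.8215/6) = 1.9926
Margin = 1.645 × 1.9926 = 3.2778
Interval: 53.10 ± 3.2778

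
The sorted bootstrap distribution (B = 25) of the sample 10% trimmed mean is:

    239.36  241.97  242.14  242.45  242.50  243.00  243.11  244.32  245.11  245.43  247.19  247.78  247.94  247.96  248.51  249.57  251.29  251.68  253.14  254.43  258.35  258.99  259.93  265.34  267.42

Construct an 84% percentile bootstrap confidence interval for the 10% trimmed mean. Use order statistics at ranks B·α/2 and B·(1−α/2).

(241.97, 259.93)

α = 0.16; lower rank = 25 × 0.080 = 2; upper rank = 25 × 0.920 = 23.
The 2nd smallest replicate is 241.97; the 23rd is 259.93.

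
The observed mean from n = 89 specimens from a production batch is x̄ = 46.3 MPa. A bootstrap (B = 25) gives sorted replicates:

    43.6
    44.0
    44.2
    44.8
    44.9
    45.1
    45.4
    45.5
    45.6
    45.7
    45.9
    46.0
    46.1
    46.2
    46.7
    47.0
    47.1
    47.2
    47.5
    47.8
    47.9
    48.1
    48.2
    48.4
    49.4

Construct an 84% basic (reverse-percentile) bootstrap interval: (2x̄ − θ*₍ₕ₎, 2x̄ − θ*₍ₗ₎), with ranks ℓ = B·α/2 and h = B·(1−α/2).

Percentile endpoints at ranks 2 and 23: θ*₍2₎ = 44.0, θ*₍23₎ = 48.2.
Basic interval reflects these around x̄:
  lower = 2 × 46.3 − 48.2 = 44.4
  upper = 2 × 46.3 − 44.0 = 48.6

(44.4, 48.6)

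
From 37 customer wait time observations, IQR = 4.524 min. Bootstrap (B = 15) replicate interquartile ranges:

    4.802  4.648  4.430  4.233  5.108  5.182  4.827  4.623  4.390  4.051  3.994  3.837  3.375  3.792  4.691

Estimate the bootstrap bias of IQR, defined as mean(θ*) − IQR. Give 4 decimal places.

mean(θ*) = (4.802 + 4.648 + 4.430 + 4.233 + 5.108 + 5.182 + 4.827 + 4.623 + 4.390 + 4.051 + 3.994 + 3.837 + 3.375 + 3.792 + 4.691) / 15 = 4.39887
bias = 4.39887 − 4.524

bias = −0.1251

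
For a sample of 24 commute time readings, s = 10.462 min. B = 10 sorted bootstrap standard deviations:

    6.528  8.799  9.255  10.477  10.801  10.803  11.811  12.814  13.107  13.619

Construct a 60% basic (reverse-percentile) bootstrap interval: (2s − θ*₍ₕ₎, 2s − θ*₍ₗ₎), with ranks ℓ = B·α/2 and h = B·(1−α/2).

Percentile endpoints at ranks 2 and 8: θ*₍2₎ = 8.799, θ*₍8₎ = 12.814.
Basic interval reflects these around s:
  lower = 2 × 10.462 − 12.814 = 8.110
  upper = 2 × 10.462 − 8.799 = 12.125

(8.110, 12.125)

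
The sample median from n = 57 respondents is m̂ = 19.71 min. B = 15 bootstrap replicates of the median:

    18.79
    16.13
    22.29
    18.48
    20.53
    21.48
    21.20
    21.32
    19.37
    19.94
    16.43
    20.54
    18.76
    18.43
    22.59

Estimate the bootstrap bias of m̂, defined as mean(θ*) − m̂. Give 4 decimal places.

mean(θ*) = (18.79 + 16.13 + 22.29 + 18.48 + 20.53 + 21.48 + 21.20 + 21.32 + 19.37 + 19.94 + 16.43 + 20.54 + 18.76 + 18.43 + 22.59) / 15 = 19.75200
bias = 19.75200 − 19.71

bias = +0.0420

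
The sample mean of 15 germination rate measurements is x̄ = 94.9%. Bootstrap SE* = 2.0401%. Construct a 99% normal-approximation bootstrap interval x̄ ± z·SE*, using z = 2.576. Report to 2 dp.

(89.64, 100.16)

Margin = 2.576 × 2.0401 = 5.255
Interval: 94.9 ± 5.255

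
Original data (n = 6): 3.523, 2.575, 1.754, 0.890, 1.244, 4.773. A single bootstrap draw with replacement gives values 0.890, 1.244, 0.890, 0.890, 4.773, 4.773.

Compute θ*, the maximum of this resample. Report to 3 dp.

θ* = 4.773

Maximum = 4.773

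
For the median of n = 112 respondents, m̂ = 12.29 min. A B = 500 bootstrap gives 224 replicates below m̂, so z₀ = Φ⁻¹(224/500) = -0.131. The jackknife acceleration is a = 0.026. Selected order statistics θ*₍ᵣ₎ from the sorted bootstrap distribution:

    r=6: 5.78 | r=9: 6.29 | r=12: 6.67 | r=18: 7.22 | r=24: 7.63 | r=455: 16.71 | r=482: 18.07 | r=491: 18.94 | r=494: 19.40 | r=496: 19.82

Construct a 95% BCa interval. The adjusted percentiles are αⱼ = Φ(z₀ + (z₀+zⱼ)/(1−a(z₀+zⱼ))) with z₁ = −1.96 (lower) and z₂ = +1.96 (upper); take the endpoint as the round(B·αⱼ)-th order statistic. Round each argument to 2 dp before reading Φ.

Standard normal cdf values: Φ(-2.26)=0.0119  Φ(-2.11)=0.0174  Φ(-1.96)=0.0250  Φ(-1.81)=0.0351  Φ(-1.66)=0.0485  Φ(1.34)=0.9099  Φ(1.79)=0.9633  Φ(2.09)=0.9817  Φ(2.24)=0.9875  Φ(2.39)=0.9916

Lower: z₀ + z₁ = -0.131 + (-1.960) = -2.091; 1 − a(z₀+z₁) = 1 − (0.026)(-2.091) = 1.0544; argument = -0.131 + (-2.091)/1.0544 = -2.1142 → -2.11.
α₁ = Φ(-2.11) = 0.0174; rank = round(500 × 0.0174) = 9; θ*₍9₎ = 6.29.
Upper: z₀ + z₂ = 1.829; 1 − a(z₀+z₂) = 0.9524; argument = 1.7893 → 1.79; α₂ = 0.9633; rank = 482; θ*₍482₎ = 18.07.

(6.29, 18.07)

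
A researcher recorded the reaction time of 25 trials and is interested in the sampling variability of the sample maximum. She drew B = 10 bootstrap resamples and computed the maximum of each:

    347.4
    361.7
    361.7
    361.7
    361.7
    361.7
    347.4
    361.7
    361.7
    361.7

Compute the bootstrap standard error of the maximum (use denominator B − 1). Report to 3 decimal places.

Bootstrap SE is the standard deviation of the 10 replicate maximums.
Mean of replicates: (347.4 + 361.7 + 361.7 + 361.7 + 361.7 + 361.7 + 347.4 + 361.7 + 361.7 + 361.7) / 10 = 3588.4000 / 10 = 358.8400
Sum of squared deviations: (−11.4400)² + (+2.8600)² + (+2.8600)² + (+2.8600)² + (+2.8600)² + (+2.8600)² + (−11.4400)² + (+2.8600)² + (+2.8600)² + (+2.8600)² = 327.1840
Variance = 327.1840 / 9 = 36.3538
SE* = √36.3538

SE* = 6.029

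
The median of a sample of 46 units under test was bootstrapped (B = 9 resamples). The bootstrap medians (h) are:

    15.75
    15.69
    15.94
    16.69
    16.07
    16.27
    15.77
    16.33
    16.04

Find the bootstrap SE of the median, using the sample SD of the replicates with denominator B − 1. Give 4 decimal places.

Bootstrap SE is the standard deviation of the 9 replicate medians.
Mean of replicates: (15.75 + 15.69 + 15.94 + 16.69 + 16.07 + 16.27 + 15.77 + 16.33 + 16.04) / 9 = 144.55000 / 9 = 16.06111
Sum of squared deviations: (−0.31111)² + (−0.37111)² + (−0.12111)² + (+0.62889)² + (+0.00889)² + (+0.20889)² + (−0.29111)² + (+0.26889)² + (−0.02111)² = 0.84589
Variance = 0.84589 / 8 = 0.10574
SE* = √0.10574

SE* = 0.3252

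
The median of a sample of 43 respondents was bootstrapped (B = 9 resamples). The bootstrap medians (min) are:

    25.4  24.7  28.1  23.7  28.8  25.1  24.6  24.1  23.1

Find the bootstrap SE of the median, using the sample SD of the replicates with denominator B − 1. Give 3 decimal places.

SE* = 1.931

Bootstrap SE is the standard deviation of the 9 replicate medians.
Mean of replicates: (25.4 + 24.7 + 28.1 + 23.7 + 28.8 + 25.1 + 24.6 + 24.1 + 23.1) / 9 = 227.6000 / 9 = 25.2889
Sum of squared deviations: (+0.1111)² + (−0.5889)² + (+2.8111)² + (−1.5889)² + (+3.5111)² + (−0.1889)² + (−0.6889)² + (−1.1889)² + (−2.1889)² = 29.8289
Variance = 29.8289 / 8 = 3.7286
SE* = √3.7286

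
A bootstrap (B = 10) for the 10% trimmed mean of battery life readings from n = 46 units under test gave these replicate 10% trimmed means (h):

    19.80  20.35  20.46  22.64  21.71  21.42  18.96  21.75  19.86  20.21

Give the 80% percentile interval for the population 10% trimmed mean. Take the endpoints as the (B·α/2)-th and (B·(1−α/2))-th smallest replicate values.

(18.96, 21.75)

Sorted replicates: 18.96, 19.80, 19.86, 20.21, 20.35, 20.46, 21.42, 21.71, 21.75, 22.64
α = 0.20; lower rank = 10 × 0.100 = 1; upper rank = 10 × 0.900 = 9.
The 1st smallest replicate is 18.96; the 9th is 21.75.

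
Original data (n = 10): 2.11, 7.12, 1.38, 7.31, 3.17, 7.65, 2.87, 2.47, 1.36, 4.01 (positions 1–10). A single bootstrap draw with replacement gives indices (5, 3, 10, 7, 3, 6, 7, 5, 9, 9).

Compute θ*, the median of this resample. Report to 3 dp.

θ* = 2.870

Resample values: 3.17, 1.38, 4.01, 2.87, 1.38, 7.65, 2.87, 3.17, 1.36, 1.36.
Sorted: 1.36, 1.36, 1.38, 1.38, 2.87, 2.87, 3.17, 3.17, 4.01, 7.65
Median = average of the two middle values = 2.870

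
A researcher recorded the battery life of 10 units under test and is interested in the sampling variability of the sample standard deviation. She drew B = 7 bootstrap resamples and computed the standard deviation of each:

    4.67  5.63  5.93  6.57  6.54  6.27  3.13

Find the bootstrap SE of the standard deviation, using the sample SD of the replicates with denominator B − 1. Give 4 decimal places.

Bootstrap SE is the standard deviation of the 7 replicate standard deviations.
Mean of replicates: (4.67 + 5.63 + 5.93 + 6.57 + 6.54 + 6.27 + 3.13) / 7 = 38.74000 / 7 = 5.53429
Sum of squared deviations: (−0.86429)² + (+0.09571)² + (+0.39571)² + (+1.03571)² + (+1.00571)² + (+0.73571)² + (−2.40429)² = 9.31877
Variance = 9.31877 / 6 = 1.55313
SE* = √1.55313

SE* = 1.2462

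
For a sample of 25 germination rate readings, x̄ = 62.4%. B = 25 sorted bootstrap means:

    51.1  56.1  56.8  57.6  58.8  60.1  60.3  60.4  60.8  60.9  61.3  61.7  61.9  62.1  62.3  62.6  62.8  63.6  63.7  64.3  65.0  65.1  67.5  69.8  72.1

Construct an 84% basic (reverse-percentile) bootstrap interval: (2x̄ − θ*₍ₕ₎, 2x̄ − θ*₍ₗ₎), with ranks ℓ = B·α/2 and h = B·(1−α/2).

Percentile endpoints at ranks 2 and 23: θ*₍2₎ = 56.1, θ*₍23₎ = 67.5.
Basic interval reflects these around x̄:
  lower = 2 × 62.4 − 67.5 = 57.3
  upper = 2 × 62.4 − 56.1 = 68.7

(57.3, 68.7)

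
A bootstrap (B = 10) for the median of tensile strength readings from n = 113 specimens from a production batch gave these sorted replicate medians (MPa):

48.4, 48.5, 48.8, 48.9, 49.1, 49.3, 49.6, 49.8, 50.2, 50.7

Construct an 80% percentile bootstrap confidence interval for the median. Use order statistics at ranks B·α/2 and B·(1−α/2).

α = 0.20; lower rank = 10 × 0.100 = 1; upper rank = 10 × 0.900 = 9.
The 1st smallest replicate is 48.4; the 9th is 50.2.

(48.4, 50.2)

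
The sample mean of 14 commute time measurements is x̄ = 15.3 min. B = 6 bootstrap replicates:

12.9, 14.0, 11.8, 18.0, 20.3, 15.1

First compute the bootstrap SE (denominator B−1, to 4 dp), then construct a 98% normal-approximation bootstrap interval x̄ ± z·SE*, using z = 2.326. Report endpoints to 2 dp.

(7.80, 22.80)

Mean of replicates = 15.3500; sum of squared deviations = 52.0150; SE* = √(52.0150/5) = 3.2254
Margin = 2.326 × 3.2254 = 7.502
Interval: 15.3 ± 7.502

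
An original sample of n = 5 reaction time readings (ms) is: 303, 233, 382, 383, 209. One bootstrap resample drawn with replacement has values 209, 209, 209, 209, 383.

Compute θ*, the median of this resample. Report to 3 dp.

Sorted: 209, 209, 209, 209, 383
Median = middle value = 209.000

θ* = 209.000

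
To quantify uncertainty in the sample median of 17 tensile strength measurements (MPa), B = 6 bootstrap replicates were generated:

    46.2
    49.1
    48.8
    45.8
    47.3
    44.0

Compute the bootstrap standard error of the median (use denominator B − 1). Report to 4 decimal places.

Bootstrap SE is the standard deviation of the 6 replicate medians.
Mean of replicates: (46.2 + 49.1 + 48.8 + 45.8 + 47.3 + 44.0) / 6 = 281.20000 / 6 = 46.86667
Sum of squared deviations: (−0.66667)² + (+2.23333)² + (+1.93333)² + (−1.06667)² + (+0.43333)² + (−2.86667)² = 18.71333
Variance = 18.71333 / 5 = 3.74267
SE* = √3.74267

SE* = 1.9346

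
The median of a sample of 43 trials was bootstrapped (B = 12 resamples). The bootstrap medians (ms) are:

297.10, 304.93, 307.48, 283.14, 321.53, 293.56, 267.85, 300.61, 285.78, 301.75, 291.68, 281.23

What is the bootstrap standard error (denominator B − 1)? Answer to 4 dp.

Bootstrap SE is the standard deviation of the 12 replicate medians.
Mean of replicates: (297.10 + 304.93 + 307.48 + 283.14 + 321.53 + 293.56 + 267.85 + 300.61 + 285.78 + 301.75 + 291.68 + 281.23) / 12 = 3536.64000 / 12 = 294.72000
Sum of squared deviations: (+2.38000)² + (+10.21000)² + (+12.76000)² + (−11.58000)² + (+26.81000)² + (−1.16000)² + (−26.87000)² + (+5.89000)² + (−8.94000)² + (+7.03000)² + (−3.04000)² + (−13.49000)² = 2204.19940
Variance = 2204.19940 / 11 = 200.38176
SE* = √200.38176

SE* = 14.1556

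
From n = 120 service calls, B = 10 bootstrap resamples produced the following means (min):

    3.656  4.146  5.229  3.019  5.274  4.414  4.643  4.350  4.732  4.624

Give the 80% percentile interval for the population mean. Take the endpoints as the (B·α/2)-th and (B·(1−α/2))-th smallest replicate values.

(3.019, 5.229)

Sorted replicates: 3.019, 3.656, 4.146, 4.350, 4.414, 4.624, 4.643, 4.732, 5.229, 5.274
α = 0.20; lower rank = 10 × 0.100 = 1; upper rank = 10 × 0.900 = 9.
The 1st smallest replicate is 3.019; the 9th is 5.229.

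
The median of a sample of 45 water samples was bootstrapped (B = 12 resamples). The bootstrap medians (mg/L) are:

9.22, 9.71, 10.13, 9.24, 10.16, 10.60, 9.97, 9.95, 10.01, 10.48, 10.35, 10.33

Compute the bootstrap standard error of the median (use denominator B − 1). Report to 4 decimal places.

SE* = 0.4407

Bootstrap SE is the standard deviation of the 12 replicate medians.
Mean of replicates: (9.22 + 9.71 + 10.13 + 9.24 + 10.16 + 10.60 + 9.97 + 9.95 + 10.01 + 10.48 + 10.35 + 10.33) / 12 = 120.15000 / 12 = 10.01250
Sum of squared deviations: (−0.79250)² + (−0.30250)² + (+0.11750)² + (−0.77250)² + (+0.14750)² + (+0.58750)² + (−0.04250)² + (−0.06250)² + (−0.00250)² + (+0.46750)² + (+0.33750)² + (+0.31750)² = 2.13602
Variance = 2.13602 / 11 = 0.19418
SE* = √0.19418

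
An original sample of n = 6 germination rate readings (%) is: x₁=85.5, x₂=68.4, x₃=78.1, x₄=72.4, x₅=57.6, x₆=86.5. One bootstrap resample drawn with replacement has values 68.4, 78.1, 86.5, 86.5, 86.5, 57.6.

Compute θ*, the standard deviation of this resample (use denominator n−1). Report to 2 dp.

Mean = 77.2667; sum of squared deviations = 721.8533
s² = 721.8533 / 5 = 144.3707
s = √144.3707 = 12.02

θ* = 12.02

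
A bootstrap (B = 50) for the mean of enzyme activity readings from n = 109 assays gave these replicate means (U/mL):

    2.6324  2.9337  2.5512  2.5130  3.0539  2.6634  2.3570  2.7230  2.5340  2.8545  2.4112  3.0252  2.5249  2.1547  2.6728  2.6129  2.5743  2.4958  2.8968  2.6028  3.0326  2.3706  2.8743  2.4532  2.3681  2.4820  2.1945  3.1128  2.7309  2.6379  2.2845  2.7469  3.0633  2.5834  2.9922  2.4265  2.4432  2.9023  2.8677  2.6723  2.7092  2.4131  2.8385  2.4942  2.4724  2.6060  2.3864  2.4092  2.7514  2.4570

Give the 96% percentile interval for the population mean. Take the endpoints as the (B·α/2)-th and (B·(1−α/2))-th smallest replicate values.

(2.1547, 3.0633)

Sorted replicates: 2.1547, 2.1945, 2.2845, 2.3570, 2.3681, 2.3706, 2.3864, 2.4092, 2.4112, 2.4131, 2.4265, 2.4432, 2.4532, 2.4570, 2.4724, 2.4820, 2.4942, 2.4958, 2.5130, 2.5249, 2.5340, 2.5512, 2.5743, 2.5834, 2.6028, 2.6060, 2.6129, 2.6324, 2.6379, 2.6634, 2.6723, 2.6728, 2.7092, 2.7230, 2.7309, 2.7469, 2.7514, 2.8385, 2.8545, 2.8677, 2.8743, 2.8968, 2.9023, 2.9337, 2.9922, 3.0252, 3.0326, 3.0539, 3.0633, 3.1128
α = 0.04; lower rank = 50 × 0.020 = 1; upper rank = 50 × 0.980 = 49.
The 1st smallest replicate is 2.1547; the 49th is 3.0633.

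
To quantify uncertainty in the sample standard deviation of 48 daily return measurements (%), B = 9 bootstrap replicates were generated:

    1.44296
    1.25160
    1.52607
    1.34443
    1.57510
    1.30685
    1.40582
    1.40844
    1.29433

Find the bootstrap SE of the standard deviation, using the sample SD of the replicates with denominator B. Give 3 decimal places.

SE* = 0.102

Bootstrap SE is the standard deviation of the 9 replicate standard deviations.
Mean of replicates: (1.44296 + 1.25160 + 1.52607 + 1.34443 + 1.57510 + 1.30685 + 1.40582 + 1.40844 + 1.29433) / 9 = 12.555600 / 9 = 1.395067
Sum of squared deviations: (+0.047893)² + (−0.143467)² + (+0.131003)² + (−0.050637)² + (+0.180033)² + (−0.088217)² + (+0.010753)² + (+0.013373)² + (−0.100737)² = 0.093239
Variance = 0.093239 / 9 = 0.010360
SE* = √0.010360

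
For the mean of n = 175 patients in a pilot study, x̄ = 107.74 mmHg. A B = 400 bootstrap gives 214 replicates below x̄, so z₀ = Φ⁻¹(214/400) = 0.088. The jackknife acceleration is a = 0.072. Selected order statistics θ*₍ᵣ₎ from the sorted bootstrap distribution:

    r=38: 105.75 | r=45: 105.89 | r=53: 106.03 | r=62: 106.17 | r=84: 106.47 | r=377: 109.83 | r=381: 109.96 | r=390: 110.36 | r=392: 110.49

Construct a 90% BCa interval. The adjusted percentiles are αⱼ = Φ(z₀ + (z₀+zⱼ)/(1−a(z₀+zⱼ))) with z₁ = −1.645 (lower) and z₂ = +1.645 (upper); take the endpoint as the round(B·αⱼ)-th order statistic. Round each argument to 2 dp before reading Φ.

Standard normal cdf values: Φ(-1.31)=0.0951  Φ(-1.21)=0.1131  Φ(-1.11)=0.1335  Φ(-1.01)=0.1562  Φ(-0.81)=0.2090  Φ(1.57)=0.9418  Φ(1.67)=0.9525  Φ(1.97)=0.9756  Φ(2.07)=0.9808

(105.75, 110.49)

Lower: z₀ + z₁ = 0.088 + (-1.645) = -1.557; 1 − a(z₀+z₁) = 1 − (0.072)(-1.557) = 1.1121; argument = 0.088 + (-1.557)/1.1121 = -1.3120 → -1.31.
α₁ = Φ(-1.31) = 0.0951; rank = round(400 × 0.0951) = 38; θ*₍38₎ = 105.75.
Upper: z₀ + z₂ = 1.733; 1 − a(z₀+z₂) = 0.8752; argument = 2.0681 → 2.07; α₂ = 0.9808; rank = 392; θ*₍392₎ = 110.49.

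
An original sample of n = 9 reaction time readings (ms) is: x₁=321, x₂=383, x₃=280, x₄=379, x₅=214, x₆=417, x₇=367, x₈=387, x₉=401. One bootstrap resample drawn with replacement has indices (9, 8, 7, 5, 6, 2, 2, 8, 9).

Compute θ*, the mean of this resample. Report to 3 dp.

θ* = 371.111

Resample values: 401, 387, 367, 214, 417, 383, 383, 387, 401.
Mean = (401 + 387 + 367 + 214 + 417 + 383 + 383 + 387 + 401) / 9 = 3340.0 / 9 = 371.111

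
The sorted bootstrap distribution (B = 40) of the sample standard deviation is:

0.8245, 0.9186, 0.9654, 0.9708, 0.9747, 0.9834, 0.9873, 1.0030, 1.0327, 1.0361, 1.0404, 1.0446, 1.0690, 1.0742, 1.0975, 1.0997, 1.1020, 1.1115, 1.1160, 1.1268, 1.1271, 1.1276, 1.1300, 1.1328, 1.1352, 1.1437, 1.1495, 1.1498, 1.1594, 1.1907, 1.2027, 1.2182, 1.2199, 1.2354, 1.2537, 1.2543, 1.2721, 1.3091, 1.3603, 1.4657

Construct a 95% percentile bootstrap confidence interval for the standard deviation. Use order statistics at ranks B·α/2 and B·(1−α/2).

(0.8245, 1.3603)

α = 0.05; lower rank = 40 × 0.025 = 1; upper rank = 40 × 0.975 = 39.
The 1st smallest replicate is 0.8245; the 39th is 1.3603.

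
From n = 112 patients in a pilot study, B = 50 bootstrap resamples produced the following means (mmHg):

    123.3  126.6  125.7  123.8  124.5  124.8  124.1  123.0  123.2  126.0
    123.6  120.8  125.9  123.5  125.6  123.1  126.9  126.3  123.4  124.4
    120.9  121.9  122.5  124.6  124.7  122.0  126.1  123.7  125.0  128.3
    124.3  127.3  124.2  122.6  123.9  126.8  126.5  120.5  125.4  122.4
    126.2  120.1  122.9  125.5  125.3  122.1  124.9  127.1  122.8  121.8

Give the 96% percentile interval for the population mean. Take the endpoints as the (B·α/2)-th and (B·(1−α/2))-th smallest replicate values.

(120.1, 127.3)

Sorted replicates: 120.1, 120.5, 120.8, 120.9, 121.8, 121.9, 122.0, 122.1, 122.4, 122.5, 122.6, 122.8, 122.9, 123.0, 123.1, 123.2, 123.3, 123.4, 123.5, 123.6, 123.7, 123.8, 123.9, 124.1, 124.2, 124.3, 124.4, 124.5, 124.6, 124.7, 124.8, 124.9, 125.0, 125.3, 125.4, 125.5, 125.6, 125.7, 125.9, 126.0, 126.1, 126.2, 126.3, 126.5, 126.6, 126.8, 126.9, 127.1, 127.3, 128.3
α = 0.04; lower rank = 50 × 0.020 = 1; upper rank = 50 × 0.980 = 49.
The 1st smallest replicate is 120.1; the 49th is 127.3.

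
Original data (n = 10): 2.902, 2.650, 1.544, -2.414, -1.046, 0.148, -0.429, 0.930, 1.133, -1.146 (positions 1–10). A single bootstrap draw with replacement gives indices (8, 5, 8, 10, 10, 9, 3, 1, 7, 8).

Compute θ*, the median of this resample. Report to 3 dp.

Resample values: 0.930, -1.046, 0.930, -1.146, -1.146, 1.133, 1.544, 2.902, -0.429, 0.930.
Sorted: -1.146, -1.146, -1.046, -0.429, 0.930, 0.930, 0.930, 1.133, 1.544, 2.902
Median = average of the two middle values = 0.930

θ* = 0.930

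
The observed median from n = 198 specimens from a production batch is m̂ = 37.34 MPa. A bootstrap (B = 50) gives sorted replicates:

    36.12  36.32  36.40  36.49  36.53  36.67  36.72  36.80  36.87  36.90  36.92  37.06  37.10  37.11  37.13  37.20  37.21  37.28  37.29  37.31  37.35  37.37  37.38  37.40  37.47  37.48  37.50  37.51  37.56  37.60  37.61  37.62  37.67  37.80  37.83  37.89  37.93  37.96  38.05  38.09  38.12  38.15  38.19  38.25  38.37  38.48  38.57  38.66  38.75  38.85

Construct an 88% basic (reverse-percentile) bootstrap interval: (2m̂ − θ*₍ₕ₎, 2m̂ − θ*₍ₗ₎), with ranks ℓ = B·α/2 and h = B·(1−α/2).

Percentile endpoints at ranks 3 and 47: θ*₍3₎ = 36.40, θ*₍47₎ = 38.57.
Basic interval reflects these around m̂:
  lower = 2 × 37.34 − 38.57 = 36.11
  upper = 2 × 37.34 − 36.40 = 38.28

(36.11, 38.28)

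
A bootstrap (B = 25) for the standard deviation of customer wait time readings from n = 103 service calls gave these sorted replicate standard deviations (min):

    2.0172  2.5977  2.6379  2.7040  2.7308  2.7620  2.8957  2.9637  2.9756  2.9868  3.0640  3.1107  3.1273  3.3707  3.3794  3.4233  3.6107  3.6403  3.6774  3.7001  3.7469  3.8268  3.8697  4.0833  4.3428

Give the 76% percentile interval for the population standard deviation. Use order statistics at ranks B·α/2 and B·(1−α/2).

(2.6379, 3.8268)

α = 0.24; lower rank = 25 × 0.120 = 3; upper rank = 25 × 0.880 = 22.
The 3rd smallest replicate is 2.6379; the 22nd is 3.8268.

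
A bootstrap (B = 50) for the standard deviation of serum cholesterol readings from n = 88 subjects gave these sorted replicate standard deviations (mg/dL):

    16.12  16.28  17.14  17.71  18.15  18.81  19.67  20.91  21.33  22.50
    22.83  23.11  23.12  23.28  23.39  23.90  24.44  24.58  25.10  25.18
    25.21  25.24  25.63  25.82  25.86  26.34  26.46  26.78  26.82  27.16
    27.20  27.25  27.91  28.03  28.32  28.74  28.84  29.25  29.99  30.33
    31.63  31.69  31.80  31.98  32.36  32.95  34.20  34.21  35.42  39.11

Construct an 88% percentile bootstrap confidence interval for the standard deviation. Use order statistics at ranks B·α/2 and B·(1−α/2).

(17.14, 34.20)

α = 0.12; lower rank = 50 × 0.060 = 3; upper rank = 50 × 0.940 = 47.
The 3rd smallest replicate is 17.14; the 47th is 34.20.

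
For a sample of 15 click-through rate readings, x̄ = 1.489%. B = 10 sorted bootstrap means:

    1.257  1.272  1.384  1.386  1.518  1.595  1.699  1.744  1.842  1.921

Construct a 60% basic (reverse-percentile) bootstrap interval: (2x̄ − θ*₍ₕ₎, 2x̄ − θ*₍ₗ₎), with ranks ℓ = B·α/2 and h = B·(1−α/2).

(1.234, 1.706)

Percentile endpoints at ranks 2 and 8: θ*₍2₎ = 1.272, θ*₍8₎ = 1.744.
Basic interval reflects these around x̄:
  lower = 2 × 1.489 − 1.744 = 1.234
  upper = 2 × 1.489 − 1.272 = 1.706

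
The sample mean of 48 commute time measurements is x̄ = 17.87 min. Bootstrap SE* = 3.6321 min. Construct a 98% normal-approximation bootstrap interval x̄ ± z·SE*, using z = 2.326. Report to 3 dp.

(9.422, 26.318)

Margin = 2.326 × 3.6321 = 8.4483
Interval: 17.87 ± 8.4483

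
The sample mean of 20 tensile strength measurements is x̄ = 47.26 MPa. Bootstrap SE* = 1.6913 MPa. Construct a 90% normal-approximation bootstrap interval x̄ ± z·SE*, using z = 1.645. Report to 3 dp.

(44.478, 50.042)

Margin = 1.645 × 1.6913 = 2.7822
Interval: 47.26 ± 2.7822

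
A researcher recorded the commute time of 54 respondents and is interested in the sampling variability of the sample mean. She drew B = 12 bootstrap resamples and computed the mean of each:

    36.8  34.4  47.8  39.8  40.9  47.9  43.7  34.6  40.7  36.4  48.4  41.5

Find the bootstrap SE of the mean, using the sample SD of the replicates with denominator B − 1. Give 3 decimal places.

SE* = 5.054

Bootstrap SE is the standard deviation of the 12 replicate means.
Mean of replicates: (36.8 + 34.4 + 47.8 + 39.8 + 40.9 + 47.9 + 43.7 + 34.6 + 40.7 + 36.4 + 48.4 + 41.5) / 12 = 492.9000 / 12 = 41.0750
Sum of squared deviations: (−4.2750)² + (−6.6750)² + (+6.7250)² + (−1.2750)² + (−0.1750)² + (+6.8250)² + (+2.6250)² + (−6.4750)² + (−0.3750)² + (−4.6750)² + (+7.3250)² + (+0.4250)² = 280.9425
Variance = 280.9425 / 11 = 25.5402
SE* = √25.5402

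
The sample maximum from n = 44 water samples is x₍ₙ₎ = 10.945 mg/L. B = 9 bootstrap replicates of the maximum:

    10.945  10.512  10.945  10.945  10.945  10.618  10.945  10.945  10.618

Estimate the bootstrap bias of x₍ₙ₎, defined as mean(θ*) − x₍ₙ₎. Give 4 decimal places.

bias = −0.1208

mean(θ*) = (10.945 + 10.512 + 10.945 + 10.945 + 10.945 + 10.618 + 10.945 + 10.945 + 10.618) / 9 = 10.82422
bias = 10.82422 − 10.945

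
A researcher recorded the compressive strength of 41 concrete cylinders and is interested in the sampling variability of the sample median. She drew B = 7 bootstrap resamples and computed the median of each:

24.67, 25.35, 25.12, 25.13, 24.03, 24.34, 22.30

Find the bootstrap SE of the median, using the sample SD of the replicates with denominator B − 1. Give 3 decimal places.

SE* = 1.047

Bootstrap SE is the standard deviation of the 7 replicate medians.
Mean of replicates: (24.67 + 25.35 + 25.12 + 25.13 + 24.03 + 24.34 + 22.30) / 7 = 170.9400 / 7 = 24.4200
Sum of squared deviations: (+0.2500)² + (+0.9300)² + (+0.7000)² + (+0.7100)² + (−0.3900)² + (−0.0800)² + (−2.1200)² = 6.5744
Variance = 6.5744 / 6 = 1.0957
SE* = √1.0957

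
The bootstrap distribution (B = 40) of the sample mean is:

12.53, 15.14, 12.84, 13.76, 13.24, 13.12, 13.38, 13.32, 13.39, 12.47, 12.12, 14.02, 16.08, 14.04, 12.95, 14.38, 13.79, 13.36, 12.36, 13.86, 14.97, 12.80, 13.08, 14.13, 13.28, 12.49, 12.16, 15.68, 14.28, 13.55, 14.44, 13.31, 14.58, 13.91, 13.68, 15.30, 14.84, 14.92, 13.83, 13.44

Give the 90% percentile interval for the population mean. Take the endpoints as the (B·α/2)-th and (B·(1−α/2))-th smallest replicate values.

Sorted replicates: 12.12, 12.16, 12.36, 12.47, 12.49, 12.53, 12.80, 12.84, 12.95, 13.08, 13.12, 13.24, 13.28, 13.31, 13.32, 13.36, 13.38, 13.39, 13.44, 13.55, 13.68, 13.76, 13.79, 13.83, 13.86, 13.91, 14.02, 14.04, 14.13, 14.28, 14.38, 14.44, 14.58, 14.84, 14.92, 14.97, 15.14, 15.30, 15.68, 16.08
α = 0.10; lower rank = 40 × 0.050 = 2; upper rank = 40 × 0.950 = 38.
The 2nd smallest replicate is 12.16; the 38th is 15.30.

(12.16, 15.30)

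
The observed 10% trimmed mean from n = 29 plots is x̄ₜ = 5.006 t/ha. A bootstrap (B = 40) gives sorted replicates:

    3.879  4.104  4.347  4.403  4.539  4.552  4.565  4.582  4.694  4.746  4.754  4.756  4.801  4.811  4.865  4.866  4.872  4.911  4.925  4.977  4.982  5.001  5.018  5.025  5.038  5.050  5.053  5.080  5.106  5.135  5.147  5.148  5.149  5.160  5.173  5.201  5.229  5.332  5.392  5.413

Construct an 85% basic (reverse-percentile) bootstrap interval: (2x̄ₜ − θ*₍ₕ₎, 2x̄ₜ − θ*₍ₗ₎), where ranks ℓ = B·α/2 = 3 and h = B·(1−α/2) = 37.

Percentile endpoints at ranks 3 and 37: θ*₍3₎ = 4.347, θ*₍37₎ = 5.229.
Basic interval reflects these around x̄ₜ:
  lower = 2 × 5.006 − 5.229 = 4.783
  upper = 2 × 5.006 − 4.347 = 5.665

(4.783, 5.665)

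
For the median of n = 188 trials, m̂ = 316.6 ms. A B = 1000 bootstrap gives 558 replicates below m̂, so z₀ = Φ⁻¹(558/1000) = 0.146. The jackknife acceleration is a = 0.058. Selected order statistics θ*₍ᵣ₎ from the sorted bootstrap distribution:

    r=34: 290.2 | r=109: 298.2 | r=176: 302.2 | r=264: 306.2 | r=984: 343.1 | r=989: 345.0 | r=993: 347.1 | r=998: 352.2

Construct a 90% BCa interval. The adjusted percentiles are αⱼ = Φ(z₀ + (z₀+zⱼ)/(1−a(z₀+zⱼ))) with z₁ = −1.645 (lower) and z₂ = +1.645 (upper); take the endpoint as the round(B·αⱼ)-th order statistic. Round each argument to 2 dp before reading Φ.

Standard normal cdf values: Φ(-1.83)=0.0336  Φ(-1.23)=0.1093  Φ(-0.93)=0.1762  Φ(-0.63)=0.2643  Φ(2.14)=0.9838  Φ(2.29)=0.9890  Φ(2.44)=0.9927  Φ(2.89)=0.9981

Lower: z₀ + z₁ = 0.146 + (-1.645) = -1.499; 1 − a(z₀+z₁) = 1 − (0.058)(-1.499) = 1.0869; argument = 0.146 + (-1.499)/1.0869 = -1.2331 → -1.23.
α₁ = Φ(-1.23) = 0.1093; rank = round(1000 × 0.1093) = 109; θ*₍109₎ = 298.2.
Upper: z₀ + z₂ = 1.791; 1 − a(z₀+z₂) = 0.8961; argument = 2.1446 → 2.14; α₂ = 0.9838; rank = 984; θ*₍984₎ = 343.1.

(298.2, 343.1)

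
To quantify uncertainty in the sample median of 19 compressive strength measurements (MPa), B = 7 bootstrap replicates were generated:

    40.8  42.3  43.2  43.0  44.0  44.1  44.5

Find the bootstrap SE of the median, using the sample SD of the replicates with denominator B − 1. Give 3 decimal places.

Bootstrap SE is the standard deviation of the 7 replicate medians.
Mean of replicates: (40.8 + 42.3 + 43.2 + 43.0 + 44.0 + 44.1 + 44.5) / 7 = 301.9000 / 7 = 43.1286
Sum of squared deviations: (−2.3286)² + (−0.8286)² + (+0.0714)² + (−0.1286)² + (+0.8714)² + (+0.9714)² + (+1.3714)² = 9.7143
Variance = 9.7143 / 6 = 1.6190
SE* = √1.6190

SE* = 1.272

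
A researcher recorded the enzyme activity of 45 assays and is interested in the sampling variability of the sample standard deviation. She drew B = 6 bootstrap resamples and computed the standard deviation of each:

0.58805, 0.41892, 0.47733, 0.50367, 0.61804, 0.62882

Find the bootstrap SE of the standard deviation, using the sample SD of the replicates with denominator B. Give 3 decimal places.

Bootstrap SE is the standard deviation of the 6 replicate standard deviations.
Mean of replicates: (0.58805 + 0.41892 + 0.47733 + 0.50367 + 0.61804 + 0.62882) / 6 = 3.234830 / 6 = 0.539138
Sum of squared deviations: (+0.048912)² + (−0.120218)² + (−0.061808)² + (−0.035468)² + (+0.078902)² + (+0.089682)² = 0.036191
Variance = 0.036191 / 6 = 0.006032
SE* = √0.006032

SE* = 0.078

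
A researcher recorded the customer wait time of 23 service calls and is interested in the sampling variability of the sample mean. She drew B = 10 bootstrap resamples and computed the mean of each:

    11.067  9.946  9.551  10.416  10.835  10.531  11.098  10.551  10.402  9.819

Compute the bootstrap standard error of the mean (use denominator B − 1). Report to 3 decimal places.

SE* = 0.519

Bootstrap SE is the standard deviation of the 10 replicate means.
Mean of replicates: (11.067 + 9.946 + 9.551 + 10.416 + 10.835 + 10.531 + 11.098 + 10.551 + 10.402 + 9.819) / 10 = 104.2160 / 10 = 10.4216
Sum of squared deviations: (+0.6454)² + (−0.4756)² + (−0.8706)² + (−0.0056)² + (+0.4134)² + (+0.1094)² + (+0.6764)² + (+0.1294)² + (−0.0196)² + (−0.6026)² = 2.4214
Variance = 2.4214 / 9 = 0.2690
SE* = √0.2690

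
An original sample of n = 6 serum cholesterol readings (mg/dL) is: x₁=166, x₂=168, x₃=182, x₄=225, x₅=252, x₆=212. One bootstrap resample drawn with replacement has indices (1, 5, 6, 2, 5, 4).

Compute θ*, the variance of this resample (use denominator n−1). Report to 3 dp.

θ* = 1483.900

Resample values: 166, 252, 212, 168, 252, 225.
Mean = 212.5000; sum of squared deviations = 7419.5000
s² = 7419.5000 / 5 = 1483.9000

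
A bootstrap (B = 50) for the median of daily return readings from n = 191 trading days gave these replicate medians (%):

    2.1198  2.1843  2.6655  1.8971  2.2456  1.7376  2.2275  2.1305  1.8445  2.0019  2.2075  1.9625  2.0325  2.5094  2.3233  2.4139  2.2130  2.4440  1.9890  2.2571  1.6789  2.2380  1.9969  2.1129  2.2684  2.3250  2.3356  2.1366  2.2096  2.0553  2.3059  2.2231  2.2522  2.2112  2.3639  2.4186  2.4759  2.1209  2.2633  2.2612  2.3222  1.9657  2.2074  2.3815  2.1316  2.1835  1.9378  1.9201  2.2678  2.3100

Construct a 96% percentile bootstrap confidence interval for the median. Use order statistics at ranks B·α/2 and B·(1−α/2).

Sorted replicates: 1.6789, 1.7376, 1.8445, 1.8971, 1.9201, 1.9378, 1.9625, 1.9657, 1.9890, 1.9969, 2.0019, 2.0325, 2.0553, 2.1129, 2.1198, 2.1209, 2.1305, 2.1316, 2.1366, 2.1835, 2.1843, 2.2074, 2.2075, 2.2096, 2.2112, 2.2130, 2.2231, 2.2275, 2.2380, 2.2456, 2.2522, 2.2571, 2.2612, 2.2633, 2.2678, 2.2684, 2.3059, 2.3100, 2.3222, 2.3233, 2.3250, 2.3356, 2.3639, 2.3815, 2.4139, 2.4186, 2.4440, 2.4759, 2.5094, 2.6655
α = 0.04; lower rank = 50 × 0.020 = 1; upper rank = 50 × 0.980 = 49.
The 1st smallest replicate is 1.6789; the 49th is 2.5094.

(1.6789, 2.5094)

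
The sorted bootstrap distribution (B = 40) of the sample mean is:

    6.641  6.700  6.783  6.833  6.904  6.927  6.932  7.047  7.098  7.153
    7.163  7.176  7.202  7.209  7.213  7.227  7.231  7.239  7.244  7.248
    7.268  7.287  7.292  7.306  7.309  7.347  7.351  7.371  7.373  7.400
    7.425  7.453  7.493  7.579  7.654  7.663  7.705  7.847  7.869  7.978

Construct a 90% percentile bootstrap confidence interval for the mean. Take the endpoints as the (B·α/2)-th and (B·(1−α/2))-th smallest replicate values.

α = 0.10; lower rank = 40 × 0.050 = 2; upper rank = 40 × 0.950 = 38.
The 2nd smallest replicate is 6.700; the 38th is 7.847.

(6.700, 7.847)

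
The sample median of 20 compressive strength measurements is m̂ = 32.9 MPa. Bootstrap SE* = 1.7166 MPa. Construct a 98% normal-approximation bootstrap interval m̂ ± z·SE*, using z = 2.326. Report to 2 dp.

(28.91, 36.89)

Margin = 2.326 × 1.7166 = 3.993
Interval: 32.9 ± 3.993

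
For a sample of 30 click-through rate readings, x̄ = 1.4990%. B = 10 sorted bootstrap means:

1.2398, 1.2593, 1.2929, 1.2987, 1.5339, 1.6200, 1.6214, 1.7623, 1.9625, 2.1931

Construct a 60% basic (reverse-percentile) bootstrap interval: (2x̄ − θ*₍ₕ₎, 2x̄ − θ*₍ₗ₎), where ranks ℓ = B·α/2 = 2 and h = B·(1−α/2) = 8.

(1.2357, 1.7387)

Percentile endpoints at ranks 2 and 8: θ*₍2₎ = 1.2593, θ*₍8₎ = 1.7623.
Basic interval reflects these around x̄:
  lower = 2 × 1.4990 − 1.7623 = 1.2357
  upper = 2 × 1.4990 − 1.2593 = 1.7387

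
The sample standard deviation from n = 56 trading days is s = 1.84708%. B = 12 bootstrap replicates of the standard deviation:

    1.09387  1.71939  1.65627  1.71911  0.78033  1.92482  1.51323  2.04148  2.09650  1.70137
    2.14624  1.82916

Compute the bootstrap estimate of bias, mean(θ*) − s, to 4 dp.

bias = −0.1619

mean(θ*) = (1.09387 + 1.71939 + 1.65627 + 1.71911 + 0.78033 + 1.92482 + 1.51323 + 2.04148 + 2.09650 + 1.70137 + 2.14624 + 1.82916) / 12 = 1.68515
bias = 1.68515 − 1.84708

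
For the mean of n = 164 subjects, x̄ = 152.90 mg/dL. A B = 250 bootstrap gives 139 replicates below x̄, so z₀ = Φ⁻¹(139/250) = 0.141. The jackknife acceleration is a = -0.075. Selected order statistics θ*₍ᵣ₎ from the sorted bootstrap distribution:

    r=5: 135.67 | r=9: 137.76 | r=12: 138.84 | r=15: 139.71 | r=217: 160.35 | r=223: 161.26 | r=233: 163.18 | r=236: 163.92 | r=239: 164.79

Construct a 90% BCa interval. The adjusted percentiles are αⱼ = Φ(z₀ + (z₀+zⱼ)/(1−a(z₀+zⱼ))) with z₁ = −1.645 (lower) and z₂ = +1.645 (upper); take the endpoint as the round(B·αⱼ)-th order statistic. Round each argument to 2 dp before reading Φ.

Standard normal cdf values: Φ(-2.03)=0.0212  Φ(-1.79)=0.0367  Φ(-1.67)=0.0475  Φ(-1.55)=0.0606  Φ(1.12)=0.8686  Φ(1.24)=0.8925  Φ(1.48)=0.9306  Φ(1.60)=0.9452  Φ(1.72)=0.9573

(139.71, 164.79)

Lower: z₀ + z₁ = 0.141 + (-1.645) = -1.504; 1 − a(z₀+z₁) = 1 − (-0.075)(-1.504) = 0.8872; argument = 0.141 + (-1.504)/0.8872 = -1.5542 → -1.55.
α₁ = Φ(-1.55) = 0.0606; rank = round(250 × 0.0606) = 15; θ*₍15₎ = 139.71.
Upper: z₀ + z₂ = 1.786; 1 − a(z₀+z₂) = 1.1340; argument = 1.7160 → 1.72; α₂ = 0.9573; rank = 239; θ*₍239₎ = 164.79.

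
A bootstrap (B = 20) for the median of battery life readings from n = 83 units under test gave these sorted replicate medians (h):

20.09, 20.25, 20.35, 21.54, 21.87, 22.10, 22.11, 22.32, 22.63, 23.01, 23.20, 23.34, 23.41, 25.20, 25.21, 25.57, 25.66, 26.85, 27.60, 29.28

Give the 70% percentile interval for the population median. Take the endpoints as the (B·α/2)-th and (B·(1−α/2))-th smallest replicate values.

α = 0.30; lower rank = 20 × 0.150 = 3; upper rank = 20 × 0.850 = 17.
The 3rd smallest replicate is 20.35; the 17th is 25.66.

(20.35, 25.66)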